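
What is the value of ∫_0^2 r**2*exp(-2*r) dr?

(-13 + exp(4))*exp(-4)/4

Integrate by parts twice (u = r^2, dv = exp(-2*r) dr).
An antiderivative is F(r) = (-2*r**2 - 2*r - 1)*exp(-2*r)/4.
Then F(2) - F(0) = (-13*exp(-4)/4) - (-1/4) = (-13 + exp(4))*exp(-4)/4.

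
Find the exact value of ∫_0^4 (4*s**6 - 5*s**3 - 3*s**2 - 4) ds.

By the power rule, an antiderivative is F(s) = 4*s**7/7 - 5*s**4/4 - s**3 - 4*s.
Then F(4) - F(0) = (62736/7) - (0) = 62736/7.

62736/7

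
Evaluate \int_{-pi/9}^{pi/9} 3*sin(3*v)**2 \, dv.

Use the identity sin^2(3*v) = (1 - cos(6*v))/2.
An antiderivative is F(v) = 3*v/2 - sin(6*v)/4.
Then F(pi/9) - F(-pi/9) = (-sqrt(3)/8 + pi/6) - (-pi/6 + sqrt(3)/8) = -sqrt(3)/4 + pi/3.

-sqrt(3)/4 + pi/3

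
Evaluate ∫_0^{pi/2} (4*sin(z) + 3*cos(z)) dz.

7

An antiderivative is F(z) = 3*sin(z) - 4*cos(z).
Then F(pi/2) - F(0) = (3) - (-4) = 7.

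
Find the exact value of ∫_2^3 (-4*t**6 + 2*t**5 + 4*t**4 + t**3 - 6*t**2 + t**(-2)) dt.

By the power rule, an antiderivative is F(t) = -4*t**7/7 + t**6/3 + 4*t**5/5 + t**4/4 - 2*t**3 - 1/t.
Then F(3) - F(2) = (-355487/420) - (-8129/210) = -339229/420.

-339229/420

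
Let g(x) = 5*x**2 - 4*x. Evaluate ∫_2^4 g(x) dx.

By the power rule, an antiderivative is F(x) = 5*x**3/3 - 2*x**2.
Then F(4) - F(2) = (224/3) - (16/3) = 208/3.

208/3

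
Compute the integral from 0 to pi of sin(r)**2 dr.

pi/2

Use the identity sin^2(r) = (1 - cos(2*r))/2.
An antiderivative is F(r) = r/2 - sin(2*r)/4.
Then F(pi) - F(0) = (pi/2) - (0) = pi/2.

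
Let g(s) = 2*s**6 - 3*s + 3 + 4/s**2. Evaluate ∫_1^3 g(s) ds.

13046/21

By the power rule, an antiderivative is F(s) = 2*s**7/7 - 3*s**2/2 + 3*s - 4/s.
Then F(3) - F(1) = (25999/42) - (-31/14) = 13046/21.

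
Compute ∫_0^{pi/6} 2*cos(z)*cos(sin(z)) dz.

2*sin(1/2)

Let u = sin(z), so du = cos(z) dz. When z = 0, u = 0; when z = pi/6, u = 1/2.
The integral becomes 2·∫ cos(u) du from 0 to 1/2, with antiderivative 2*sin(u).
Back in z: F(z) = 2*sin(sin(z)).
Then F(pi/6) - F(0) = (2*sin(1/2)) - (0) = 2*sin(1/2).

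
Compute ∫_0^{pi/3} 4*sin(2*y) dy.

An antiderivative is F(y) = -2*cos(2*y).
Then F(pi/3) - F(0) = (1) - (-2) = 3.

3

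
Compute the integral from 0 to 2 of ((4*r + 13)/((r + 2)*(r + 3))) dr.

log(96/5)

Factor the denominator: r**2 + 5*r + 6 = (r + 3)(r + 2).
Partial fractions: (4*r + 13)/((r + 2)*(r + 3)) = -1/(r + 3) + 5/(r + 2).
An antiderivative is F(r) = 5*log(r + 2) - log(r + 3).
Then F(2) - F(0) = (-log(5) + 10*log(2)) - (log(32/3)) = log(96/5).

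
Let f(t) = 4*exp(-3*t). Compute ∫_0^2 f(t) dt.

An antiderivative is F(t) = -4*exp(-3*t)/3.
Then F(2) - F(0) = (-4*exp(-6)/3) - (-4/3) = 4/3 - 4*exp(-6)/3.

4/3 - 4*exp(-6)/3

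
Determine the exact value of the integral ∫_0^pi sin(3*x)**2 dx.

Use the identity sin^2(3*x) = (1 - cos(6*x))/2.
An antiderivative is F(x) = x/2 - sin(6*x)/12.
Then F(pi) - F(0) = (pi/2) - (0) = pi/2.

pi/2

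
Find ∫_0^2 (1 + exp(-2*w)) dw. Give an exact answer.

An antiderivative is F(w) = w - exp(-2*w)/2.
Then F(2) - F(0) = (2 - exp(-4)/2) - (-1/2) = 5/2 - exp(-4)/2.

5/2 - exp(-4)/2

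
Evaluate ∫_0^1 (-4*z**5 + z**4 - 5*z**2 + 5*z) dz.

By the power rule, an antiderivative is F(z) = -2*z**6/3 + z**5/5 - 5*z**3/3 + 5*z**2/2.
Then F(1) - F(0) = (11/30) - (0) = 11/30.

11/30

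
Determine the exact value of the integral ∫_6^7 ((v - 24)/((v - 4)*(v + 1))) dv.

-5*log(7) - 4*log(3) + 19*log(2)

Factor the denominator: v**2 - 3*v - 4 = (v + 1)(v - 4).
Partial fractions: (v - 24)/((v - 4)*(v + 1)) = 5/(v + 1) - 4/(v - 4).
An antiderivative is F(v) = -4*log(v - 4) + 5*log(v + 1).
Then F(7) - F(6) = (-4*log(3) + 15*log(2)) - (-4*log(2) + 5*log(7)) = -5*log(7) - 4*log(3) + 19*log(2).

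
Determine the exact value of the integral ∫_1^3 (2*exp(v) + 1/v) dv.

An antiderivative is F(v) = 2*exp(v) + log(v).
Then F(3) - F(1) = (log(3) + 2*exp(3)) - (2*exp(1)) = -2*exp(1) + log(3) + 2*exp(3).

-2*exp(1) + log(3) + 2*exp(3)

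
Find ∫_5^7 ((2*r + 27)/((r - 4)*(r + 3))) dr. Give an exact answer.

-3*log(5) + 6*log(2) + 5*log(3)

Factor the denominator: r**2 - r - 12 = (r + 3)(r - 4).
Partial fractions: (2*r + 27)/((r - 4)*(r + 3)) = -3/(r + 3) + 5/(r - 4).
An antiderivative is F(r) = 5*log(r - 4) - 3*log(r + 3).
Then F(7) - F(5) = (-3*log(5) - 3*log(2) + 5*log(3)) - (-9*log(2)) = -3*log(5) + 6*log(2) + 5*log(3).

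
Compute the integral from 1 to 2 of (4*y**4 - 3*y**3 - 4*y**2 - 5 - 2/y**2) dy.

By the power rule, an antiderivative is F(y) = 4*y**5/5 - 3*y**4/4 - 4*y**3/3 - 5*y + 2/y.
Then F(2) - F(1) = (-91/15) - (-257/60) = -107/60.

-107/60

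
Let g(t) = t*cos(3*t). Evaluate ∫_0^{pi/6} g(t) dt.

Integrate by parts once (u = t, dv = cos(3*t) dt).
An antiderivative is F(t) = t*sin(3*t)/3 + cos(3*t)/9.
Then F(pi/6) - F(0) = (pi/18) - (1/9) = -1/9 + pi/18.

-1/9 + pi/18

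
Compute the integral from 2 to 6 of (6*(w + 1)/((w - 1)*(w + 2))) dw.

2*log(2) + 4*log(5)

Factor the denominator: w**2 + w - 2 = (w + 2)(w - 1).
Partial fractions: 6*(w + 1)/((w - 1)*(w + 2)) = 2/(w + 2) + 4/(w - 1).
An antiderivative is F(w) = 4*log(w - 1) + 2*log(w + 2).
Then F(6) - F(2) = (6*log(2) + 4*log(5)) - (log(16)) = 2*log(2) + 4*log(5).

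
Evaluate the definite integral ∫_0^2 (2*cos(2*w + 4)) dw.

-sin(4) + sin(8)

Let u = 2*w + 4, so du = 2 dw. When w = 0, u = 4; when w = 2, u = 8.
The integral becomes ∫ cos(u) du from 4 to 8, with antiderivative sin(u).
Back in w: F(w) = sin(2*w + 4).
Then F(2) - F(0) = (sin(8)) - (sin(4)) = -sin(4) + sin(8).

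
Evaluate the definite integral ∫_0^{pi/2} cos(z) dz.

1

An antiderivative is F(z) = sin(z).
Then F(pi/2) - F(0) = (1) - (0) = 1.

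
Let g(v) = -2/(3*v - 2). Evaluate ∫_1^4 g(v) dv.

-2*log(10)/3

An antiderivative is F(v) = -2*log(3*v - 2)/3.
Then F(4) - F(1) = (-2*log(10)/3) - (0) = -2*log(10)/3.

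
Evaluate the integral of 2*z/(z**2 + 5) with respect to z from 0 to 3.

Let u = z**2 + 5, so du = 2*z dz. When z = 0, u = 5; when z = 3, u = 14.
The integral becomes ∫ 1/u du from 5 to 14, with antiderivative log(u).
Back in z: F(z) = log(z**2 + 5).
Then F(3) - F(0) = (log(14)) - (log(5)) = log(14/5).

log(14/5)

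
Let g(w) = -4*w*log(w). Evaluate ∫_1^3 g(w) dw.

Integrate by parts once (u = ln w, dv = -4*w dw).
An antiderivative is F(w) = -w**2*(2*log(w) - 1).
Then F(3) - F(1) = (9 - 18*log(3)) - (1) = 8 - 18*log(3).

8 - 18*log(3)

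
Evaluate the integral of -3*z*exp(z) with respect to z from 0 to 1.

-3

Integrate by parts once (u = z, dv = -3*exp(z) dz).
An antiderivative is F(z) = (-3*z + 3)*exp(z).
Then F(1) - F(0) = (0) - (3) = -3.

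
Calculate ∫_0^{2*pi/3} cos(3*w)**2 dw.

pi/3

Use the identity cos^2(3*w) = (1 + cos(6*w))/2.
An antiderivative is F(w) = w/2 + sin(6*w)/12.
Then F(2*pi/3) - F(0) = (pi/3) - (0) = pi/3.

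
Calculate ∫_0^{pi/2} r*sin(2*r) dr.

Integrate by parts once (u = r, dv = sin(2*r) dr).
An antiderivative is F(r) = -r*cos(2*r)/2 + sin(2*r)/4.
Then F(pi/2) - F(0) = (pi/4) - (0) = pi/4.

pi/4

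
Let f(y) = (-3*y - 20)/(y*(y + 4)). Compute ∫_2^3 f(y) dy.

Factor the denominator: y**2 + 4*y = (y + 4)y.
Partial fractions: (-3*y - 20)/(y*(y + 4)) = 2/(y + 4) - 5/y.
An antiderivative is F(y) = -5*log(y) + 2*log(y + 4).
Then F(3) - F(2) = (-5*log(3) + 2*log(7)) - (log(9/8)) = -7*log(3) + 3*log(2) + 2*log(7).

-7*log(3) + 3*log(2) + 2*log(7)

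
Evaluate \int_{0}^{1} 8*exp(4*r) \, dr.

-2 + 2*exp(4)

Let u = 4*r, so du = 4 dr. When r = 0, u = 0; when r = 1, u = 4.
The integral becomes 2·∫ exp(u) du from 0 to 4, with antiderivative 2*exp(u).
Back in r: F(r) = 2*exp(4*r).
Then F(1) - F(0) = (2*exp(4)) - (2) = -2 + 2*exp(4).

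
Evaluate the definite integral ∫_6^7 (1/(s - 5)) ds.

An antiderivative is F(s) = log(s - 5).
Then F(7) - F(6) = (log(2)) - (0) = log(2).

log(2)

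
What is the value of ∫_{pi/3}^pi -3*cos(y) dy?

3*sqrt(3)/2

An antiderivative is F(y) = -3*sin(y).
Then F(pi) - F(pi/3) = (0) - (-3*sqrt(3)/2) = 3*sqrt(3)/2.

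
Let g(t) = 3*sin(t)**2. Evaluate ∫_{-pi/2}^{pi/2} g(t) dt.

3*pi/2

Use the identity sin^2(t) = (1 - cos(2*t))/2.
An antiderivative is F(t) = 3*t/2 - 3*sin(2*t)/4.
Then F(pi/2) - F(-pi/2) = (3*pi/4) - (-3*pi/4) = 3*pi/2.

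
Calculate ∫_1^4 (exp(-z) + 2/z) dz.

An antiderivative is F(z) = 2*log(z) - exp(-z).
Then F(4) - F(1) = (-exp(-4) + 4*log(2)) - (-exp(-1)) = -exp(-4) + exp(-1) + 4*log(2).

-exp(-4) + exp(-1) + 4*log(2)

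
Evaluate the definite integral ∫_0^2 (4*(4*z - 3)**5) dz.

Let u = 4*z - 3, so du = 4 dz. When z = 0, u = -3; when z = 2, u = 5.
The integral becomes ∫ u**5 du from -3 to 5, with antiderivative u**6/6.
Back in z: F(z) = (4*z - 3)**6/6.
Then F(2) - F(0) = (15625/6) - (243/2) = 7448/3.

7448/3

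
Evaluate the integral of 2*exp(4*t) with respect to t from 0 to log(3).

40

Let u = exp(t), so du = exp(t) dt. When t = 0, u = 1; when t = log(3), u = 3.
The integral becomes 2·∫ u**3 du from 1 to 3, with antiderivative u**4/2.
Back in t: F(t) = exp(4*t)/2.
Then F(log(3)) - F(0) = (81/2) - (1/2) = 40.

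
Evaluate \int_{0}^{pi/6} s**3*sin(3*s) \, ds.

Integrate by parts 3 times (u = s^3, dv = sin(3*s) ds).
An antiderivative is F(s) = -s**3*cos(3*s)/3 + s**2*sin(3*s)/3 + 2*s*cos(3*s)/9 - 2*sin(3*s)/27.
Then F(pi/6) - F(0) = (-2/27 + pi**2/108) - (0) = -2/27 + pi**2/108.

-2/27 + pi**2/108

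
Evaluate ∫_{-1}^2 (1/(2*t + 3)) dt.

An antiderivative is F(t) = log(2*t + 3)/2.
Then F(2) - F(-1) = (log(7)/2) - (0) = log(7)/2.

log(7)/2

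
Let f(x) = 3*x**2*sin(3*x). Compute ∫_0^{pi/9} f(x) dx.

-1/9 - pi**2/162 + sqrt(3)*pi/27

Integrate by parts twice (u = x^2, dv = 3*sin(3*x) dx).
An antiderivative is F(x) = -x**2*cos(3*x) + 2*x*sin(3*x)/3 + 2*cos(3*x)/9.
Then F(pi/9) - F(0) = (-pi**2/162 + 1/9 + sqrt(3)*pi/27) - (2/9) = -1/9 - pi**2/162 + sqrt(3)*pi/27.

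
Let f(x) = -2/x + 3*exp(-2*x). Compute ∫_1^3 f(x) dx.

An antiderivative is F(x) = -2*log(x) - 3*exp(-2*x)/2.
Then F(3) - F(1) = (-2*log(3) - 3*exp(-6)/2) - (-3*exp(-2)/2) = -2*log(3) - 3*exp(-6)/2 + 3*exp(-2)/2.

-2*log(3) - 3*exp(-6)/2 + 3*exp(-2)/2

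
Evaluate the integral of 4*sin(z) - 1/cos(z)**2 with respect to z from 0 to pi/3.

2 - sqrt(3)

An antiderivative is F(z) = -4*cos(z) - tan(z).
Then F(pi/3) - F(0) = (-2 - sqrt(3)) - (-4) = 2 - sqrt(3).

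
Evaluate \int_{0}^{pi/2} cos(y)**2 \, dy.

pi/4

Use the identity cos^2(y) = (1 + cos(2*y))/2.
An antiderivative is F(y) = y/2 + sin(2*y)/4.
Then F(pi/2) - F(0) = (pi/4) - (0) = pi/4.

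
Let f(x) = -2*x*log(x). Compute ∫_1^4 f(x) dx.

15/2 - 32*log(2)

Integrate by parts once (u = ln x, dv = -2*x dx).
An antiderivative is F(x) = -x**2*(2*log(x) - 1)/2.
Then F(4) - F(1) = (8 - 32*log(2)) - (1/2) = 15/2 - 32*log(2).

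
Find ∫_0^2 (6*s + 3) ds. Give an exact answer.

18

By the power rule, an antiderivative is F(s) = 3*s**2 + 3*s.
Then F(2) - F(0) = (18) - (0) = 18.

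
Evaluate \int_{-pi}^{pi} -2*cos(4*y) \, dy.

An antiderivative is F(y) = -sin(4*y)/2.
Then F(pi) - F(-pi) = (0) - (0) = 0.

0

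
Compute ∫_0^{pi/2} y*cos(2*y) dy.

-1/2

Integrate by parts once (u = y, dv = cos(2*y) dy).
An antiderivative is F(y) = y*sin(2*y)/2 + cos(2*y)/4.
Then F(pi/2) - F(0) = (-1/4) - (1/4) = -1/2.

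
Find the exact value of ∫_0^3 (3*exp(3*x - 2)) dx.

-(1 - exp(9))*exp(-2)

Let u = 3*x - 2, so du = 3 dx. When x = 0, u = -2; when x = 3, u = 7.
The integral becomes ∫ exp(u) du from -2 to 7, with antiderivative exp(u).
Back in x: F(x) = exp(3*x - 2).
Then F(3) - F(0) = (exp(7)) - (exp(-2)) = -(1 - exp(9))*exp(-2).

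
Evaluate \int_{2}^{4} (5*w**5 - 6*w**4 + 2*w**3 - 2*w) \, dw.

By the power rule, an antiderivative is F(w) = 5*w**6/6 - 6*w**5/5 + w**4/2 - w**2.
Then F(4) - F(2) = (34448/15) - (284/15) = 11388/5.

11388/5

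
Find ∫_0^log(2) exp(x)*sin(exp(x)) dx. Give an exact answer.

Let u = exp(x), so du = exp(x) dx. When x = 0, u = 1; when x = log(2), u = 2.
The integral becomes ∫ sin(u) du from 1 to 2, with antiderivative -cos(u).
Back in x: F(x) = -cos(exp(x)).
Then F(log(2)) - F(0) = (-cos(2)) - (-cos(1)) = -cos(2) + cos(1).

-cos(2) + cos(1)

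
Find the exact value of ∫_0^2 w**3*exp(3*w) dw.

2/27 + 46*exp(6)/27

Integrate by parts 3 times (u = w^3, dv = exp(3*w) dw).
An antiderivative is F(w) = (9*w**3 - 9*w**2 + 6*w - 2)*exp(3*w)/27.
Then F(2) - F(0) = (46*exp(6)/27) - (-2/27) = 2/27 + 46*exp(6)/27.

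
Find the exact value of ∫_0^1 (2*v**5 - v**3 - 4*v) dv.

By the power rule, an antiderivative is F(v) = v**6/3 - v**4/4 - 2*v**2.
Then F(1) - F(0) = (-23/12) - (0) = -23/12.

-23/12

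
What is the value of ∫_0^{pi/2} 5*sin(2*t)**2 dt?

5*pi/4

Use the identity sin^2(2*t) = (1 - cos(4*t))/2.
An antiderivative is F(t) = 5*t/2 - 5*sin(4*t)/8.
Then F(pi/2) - F(0) = (5*pi/4) - (0) = 5*pi/4.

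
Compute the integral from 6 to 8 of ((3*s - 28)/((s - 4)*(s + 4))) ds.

-5*log(5) + 3*log(2) + 5*log(3)

Factor the denominator: s**2 - 16 = (s + 4)(s - 4).
Partial fractions: (3*s - 28)/((s - 4)*(s + 4)) = 5/(s + 4) - 2/(s - 4).
An antiderivative is F(s) = -2*log(s - 4) + 5*log(s + 4).
Then F(8) - F(6) = (6*log(2) + 5*log(3)) - (3*log(2) + 5*log(5)) = -5*log(5) + 3*log(2) + 5*log(3).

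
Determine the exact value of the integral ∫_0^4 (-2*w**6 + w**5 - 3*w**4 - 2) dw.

By the power rule, an antiderivative is F(w) = -2*w**7/7 + w**6/6 - 3*w**5/5 - 2*w.
Then F(4) - F(0) = (-485192/105) - (0) = -485192/105.

-485192/105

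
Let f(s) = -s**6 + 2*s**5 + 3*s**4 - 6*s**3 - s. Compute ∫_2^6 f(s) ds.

-2281808/105

By the power rule, an antiderivative is F(s) = -s**7/7 + s**6/3 + 3*s**5/5 - 3*s**4/2 - s**2/2.
Then F(6) - F(2) = (-760734/35) - (-394/105) = -2281808/105.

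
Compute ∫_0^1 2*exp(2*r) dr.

An antiderivative is F(r) = exp(2*r).
Then F(1) - F(0) = (exp(2)) - (1) = -1 + exp(2).

-1 + exp(2)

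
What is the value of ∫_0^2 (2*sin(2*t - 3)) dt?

Let u = 2*t - 3, so du = 2 dt. When t = 0, u = -3; when t = 2, u = 1.
The integral becomes ∫ sin(u) du from -3 to 1, with antiderivative -cos(u).
Back in t: F(t) = -cos(2*t - 3).
Then F(2) - F(0) = (-cos(1)) - (-cos(3)) = cos(3) - cos(1).

cos(3) - cos(1)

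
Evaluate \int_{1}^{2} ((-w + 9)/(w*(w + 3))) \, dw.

-4*log(5) + 11*log(2)

Factor the denominator: w**2 + 3*w = (w + 3)w.
Partial fractions: (-w + 9)/(w*(w + 3)) = -4/(w + 3) + 3/w.
An antiderivative is F(w) = 3*log(w) - 4*log(w + 3).
Then F(2) - F(1) = (-4*log(5) + 3*log(2)) - (-8*log(2)) = -4*log(5) + 11*log(2).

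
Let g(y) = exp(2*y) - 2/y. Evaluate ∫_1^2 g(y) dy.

An antiderivative is F(y) = exp(2*y)/2 - 2*log(y).
Then F(2) - F(1) = (-log(4) + exp(4)/2) - (exp(2)/2) = -exp(2)/2 - log(4) + exp(4)/2.

-exp(2)/2 - log(4) + exp(4)/2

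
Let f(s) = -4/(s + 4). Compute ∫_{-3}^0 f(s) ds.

An antiderivative is F(s) = -4*log(s + 4).
Then F(0) - F(-3) = (-8*log(2)) - (0) = -8*log(2).

-8*log(2)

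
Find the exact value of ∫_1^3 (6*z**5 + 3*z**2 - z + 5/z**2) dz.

2260/3

By the power rule, an antiderivative is F(z) = z**6 + z**3 - z**2/2 - 5/z.
Then F(3) - F(1) = (4499/6) - (-7/2) = 2260/3.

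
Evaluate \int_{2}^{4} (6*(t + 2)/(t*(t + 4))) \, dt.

Factor the denominator: t**2 + 4*t = (t + 4)t.
Partial fractions: 6*(t + 2)/(t*(t + 4)) = 3/(t + 4) + 3/t.
An antiderivative is F(t) = 3*log(t) + 3*log(t + 4).
Then F(4) - F(2) = (15*log(2)) - (3*log(3) + 6*log(2)) = -3*log(3) + 9*log(2).

-3*log(3) + 9*log(2)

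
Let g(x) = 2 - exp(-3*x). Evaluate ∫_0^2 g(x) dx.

An antiderivative is F(x) = 2*x + exp(-3*x)/3.
Then F(2) - F(0) = (exp(-6)/3 + 4) - (1/3) = exp(-6)/3 + 11/3.

exp(-6)/3 + 11/3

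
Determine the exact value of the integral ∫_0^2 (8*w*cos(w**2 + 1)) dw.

4*sin(5) - 4*sin(1)

Let u = w**2 + 1, so du = 2*w dw. When w = 0, u = 1; when w = 2, u = 5.
The integral becomes 4·∫ cos(u) du from 1 to 5, with antiderivative 4*sin(u).
Back in w: F(w) = 4*sin(w**2 + 1).
Then F(2) - F(0) = (4*sin(5)) - (4*sin(1)) = 4*sin(5) - 4*sin(1).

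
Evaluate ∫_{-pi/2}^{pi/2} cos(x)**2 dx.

Use the identity cos^2(x) = (1 + cos(2*x))/2.
An antiderivative is F(x) = x/2 + sin(2*x)/4.
Then F(pi/2) - F(-pi/2) = (pi/4) - (-pi/4) = pi/2.

pi/2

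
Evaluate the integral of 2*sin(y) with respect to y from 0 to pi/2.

2

An antiderivative is F(y) = -2*cos(y).
Then F(pi/2) - F(0) = (0) - (-2) = 2.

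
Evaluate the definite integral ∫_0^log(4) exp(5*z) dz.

1023/5

Let u = exp(z), so du = exp(z) dz. When z = 0, u = 1; when z = log(4), u = 4.
The integral becomes ∫ u**4 du from 1 to 4, with antiderivative u**5/5.
Back in z: F(z) = exp(5*z)/5.
Then F(log(4)) - F(0) = (1024/5) - (1/5) = 1023/5.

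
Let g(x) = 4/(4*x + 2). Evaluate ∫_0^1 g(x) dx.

log(3)

An antiderivative is F(x) = log(4*x + 2).
Then F(1) - F(0) = (log(6)) - (log(2)) = log(3).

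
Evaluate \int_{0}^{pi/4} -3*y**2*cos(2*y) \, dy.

3/4 - 3*pi**2/32

Integrate by parts twice (u = y^2, dv = -3*cos(2*y) dy).
An antiderivative is F(y) = -3*y**2*sin(2*y)/2 - 3*y*cos(2*y)/2 + 3*sin(2*y)/4.
Then F(pi/4) - F(0) = (3/4 - 3*pi**2/32) - (0) = 3/4 - 3*pi**2/32.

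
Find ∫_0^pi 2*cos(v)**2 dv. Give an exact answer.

Use the identity cos^2(v) = (1 + cos(2*v))/2.
An antiderivative is F(v) = v + sin(2*v)/2.
Then F(pi) - F(0) = (pi) - (0) = pi.

pi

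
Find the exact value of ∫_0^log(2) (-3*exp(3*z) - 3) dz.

-7 - log(8)

An antiderivative is F(z) = -exp(3*z) - 3*z.
Then F(log(2)) - F(0) = (-8 - log(8)) - (-1) = -7 - log(8).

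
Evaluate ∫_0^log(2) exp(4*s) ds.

Let u = exp(s), so du = exp(s) ds. When s = 0, u = 1; when s = log(2), u = 2.
The integral becomes ∫ u**3 du from 1 to 2, with antiderivative u**4/4.
Back in s: F(s) = exp(4*s)/4.
Then F(log(2)) - F(0) = (4) - (1/4) = 15/4.

15/4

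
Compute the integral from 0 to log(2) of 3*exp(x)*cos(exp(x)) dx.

Let u = exp(x), so du = exp(x) dx. When x = 0, u = 1; when x = log(2), u = 2.
The integral becomes 3·∫ cos(u) du from 1 to 2, with antiderivative 3*sin(u).
Back in x: F(x) = 3*sin(exp(x)).
Then F(log(2)) - F(0) = (3*sin(2)) - (3*sin(1)) = -3*sin(1) + 3*sin(2).

-3*sin(1) + 3*sin(2)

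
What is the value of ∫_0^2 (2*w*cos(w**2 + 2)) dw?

Let u = w**2 + 2, so du = 2*w dw. When w = 0, u = 2; when w = 2, u = 6.
The integral becomes ∫ cos(u) du from 2 to 6, with antiderivative sin(u).
Back in w: F(w) = sin(w**2 + 2).
Then F(2) - F(0) = (sin(6)) - (sin(2)) = -sin(2) + sin(6).

-sin(2) + sin(6)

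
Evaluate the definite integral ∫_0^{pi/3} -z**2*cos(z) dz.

-pi/3 - sqrt(3)*pi**2/18 + sqrt(3)

Integrate by parts twice (u = z^2, dv = -cos(z) dz).
An antiderivative is F(z) = -z**2*sin(z) - 2*z*cos(z) + 2*sin(z).
Then F(pi/3) - F(0) = (-pi/3 - sqrt(3)*pi**2/18 + sqrt(3)) - (0) = -pi/3 - sqrt(3)*pi**2/18 + sqrt(3).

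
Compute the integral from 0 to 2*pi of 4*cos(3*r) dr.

An antiderivative is F(r) = 4*sin(3*r)/3.
Then F(2*pi) - F(0) = (0) - (0) = 0.

0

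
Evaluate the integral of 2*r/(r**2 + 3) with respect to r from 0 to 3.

log(4)

Let u = r**2 + 3, so du = 2*r dr. When r = 0, u = 3; when r = 3, u = 12.
The integral becomes ∫ 1/u du from 3 to 12, with antiderivative log(u).
Back in r: F(r) = log(r**2 + 3).
Then F(3) - F(0) = (log(12)) - (log(3)) = log(4).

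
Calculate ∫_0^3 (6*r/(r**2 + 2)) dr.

Let u = r**2 + 2, so du = 2*r dr. When r = 0, u = 2; when r = 3, u = 11.
The integral becomes 3·∫ 1/u du from 2 to 11, with antiderivative 3*log(u).
Back in r: F(r) = 3*log(r**2 + 2).
Then F(3) - F(0) = (3*log(11)) - (log(8)) = -3*log(2) + 3*log(11).

-3*log(2) + 3*log(11)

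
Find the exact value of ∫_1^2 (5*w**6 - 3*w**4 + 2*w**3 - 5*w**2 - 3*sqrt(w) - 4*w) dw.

13429/210 - 4*sqrt(2)

By the power rule, an antiderivative is F(w) = 5*w**7/7 - 3*w**5/5 + w**4/2 - 2*w**(3/2) - 5*w**3/3 - 2*w**2.
Then F(2) - F(1) = (6184/105 - 4*sqrt(2)) - (-1061/210) = 13429/210 - 4*sqrt(2).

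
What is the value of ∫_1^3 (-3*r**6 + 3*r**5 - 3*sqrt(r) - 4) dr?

By the power rule, an antiderivative is F(r) = -3*r**7/7 + r**6/2 - 2*r**(3/2) - 4*r.
Then F(3) - F(1) = (-8187/14 - 6*sqrt(3)) - (-83/14) = -4052/7 - 6*sqrt(3).

-4052/7 - 6*sqrt(3)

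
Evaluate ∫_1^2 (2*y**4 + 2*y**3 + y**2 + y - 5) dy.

By the power rule, an antiderivative is F(y) = 2*y**5/5 + y**4/2 + y**3/3 + y**2/2 - 5*y.
Then F(2) - F(1) = (232/15) - (-49/15) = 281/15.

281/15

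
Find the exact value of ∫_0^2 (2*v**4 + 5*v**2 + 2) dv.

By the power rule, an antiderivative is F(v) = 2*v**5/5 + 5*v**3/3 + 2*v.
Then F(2) - F(0) = (452/15) - (0) = 452/15.

452/15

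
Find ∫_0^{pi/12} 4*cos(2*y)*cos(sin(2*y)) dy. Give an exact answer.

2*sin(1/2)

Let u = sin(2*y), so du = 2*cos(2*y) dy. When y = 0, u = 0; when y = pi/12, u = 1/2.
The integral becomes 2·∫ cos(u) du from 0 to 1/2, with antiderivative 2*sin(u).
Back in y: F(y) = 2*sin(sin(2*y)).
Then F(pi/12) - F(0) = (2*sin(1/2)) - (0) = 2*sin(1/2).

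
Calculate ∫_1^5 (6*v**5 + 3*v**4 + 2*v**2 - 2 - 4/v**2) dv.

By the power rule, an antiderivative is F(v) = v**6 + 3*v**5/5 + 2*v**3/3 - 2*v + 4/v.
Then F(5) - F(1) = (263612/15) - (64/15) = 263548/15.

263548/15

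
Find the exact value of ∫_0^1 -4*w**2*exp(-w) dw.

-8 + 20*exp(-1)

Integrate by parts twice (u = w^2, dv = -4*exp(-w) dw).
An antiderivative is F(w) = (4*w**2 + 8*w + 8)*exp(-w).
Then F(1) - F(0) = (20*exp(-1)) - (8) = -8 + 20*exp(-1).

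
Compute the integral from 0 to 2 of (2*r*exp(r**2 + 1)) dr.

Let u = r**2 + 1, so du = 2*r dr. When r = 0, u = 1; when r = 2, u = 5.
The integral becomes ∫ exp(u) du from 1 to 5, with antiderivative exp(u).
Back in r: F(r) = exp(r**2 + 1).
Then F(2) - F(0) = (exp(5)) - (exp(1)) = -exp(1) + exp(5).

-exp(1) + exp(5)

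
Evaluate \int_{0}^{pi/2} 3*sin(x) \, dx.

3

An antiderivative is F(x) = -3*cos(x).
Then F(pi/2) - F(0) = (0) - (-3) = 3.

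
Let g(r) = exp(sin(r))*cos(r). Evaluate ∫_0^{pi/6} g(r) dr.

Let u = sin(r), so du = cos(r) dr. When r = 0, u = 0; when r = pi/6, u = 1/2.
The integral becomes ∫ exp(u) du from 0 to 1/2, with antiderivative exp(u).
Back in r: F(r) = exp(sin(r)).
Then F(pi/6) - F(0) = (exp(1/2)) - (1) = -1 + exp(1/2).

-1 + exp(1/2)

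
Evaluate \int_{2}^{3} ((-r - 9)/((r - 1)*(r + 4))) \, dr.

log(7/24)

Factor the denominator: r**2 + 3*r - 4 = (r + 4)(r - 1).
Partial fractions: (-r - 9)/((r - 1)*(r + 4)) = 1/(r + 4) - 2/(r - 1).
An antiderivative is F(r) = -2*log(r - 1) + log(r + 4).
Then F(3) - F(2) = (log(7/4)) - (log(6)) = log(7/24).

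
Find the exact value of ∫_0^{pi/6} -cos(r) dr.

-1/2

An antiderivative is F(r) = -sin(r).
Then F(pi/6) - F(0) = (-1/2) - (0) = -1/2.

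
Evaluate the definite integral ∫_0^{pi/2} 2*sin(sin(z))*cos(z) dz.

2 - 2*cos(1)

Let u = sin(z), so du = cos(z) dz. When z = 0, u = 0; when z = pi/2, u = 1.
The integral becomes 2·∫ sin(u) du from 0 to 1, with antiderivative -2*cos(u).
Back in z: F(z) = -2*cos(sin(z)).
Then F(pi/2) - F(0) = (-2*cos(1)) - (-2) = 2 - 2*cos(1).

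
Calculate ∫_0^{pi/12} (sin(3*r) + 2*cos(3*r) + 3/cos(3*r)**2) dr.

sqrt(2)/6 + 4/3

An antiderivative is F(r) = 2*sin(3*r)/3 - cos(3*r)/3 + tan(3*r).
Then F(pi/12) - F(0) = (sqrt(2)/6 + 1) - (-1/3) = sqrt(2)/6 + 4/3.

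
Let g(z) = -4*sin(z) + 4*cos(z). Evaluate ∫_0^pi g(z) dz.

-8

An antiderivative is F(z) = 4*sin(z) + 4*cos(z).
Then F(pi) - F(0) = (-4) - (4) = -8.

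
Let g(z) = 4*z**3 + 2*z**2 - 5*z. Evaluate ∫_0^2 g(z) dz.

34/3

By the power rule, an antiderivative is F(z) = z**4 + 2*z**3/3 - 5*z**2/2.
Then F(2) - F(0) = (34/3) - (0) = 34/3.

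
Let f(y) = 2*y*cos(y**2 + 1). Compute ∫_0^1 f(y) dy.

Let u = y**2 + 1, so du = 2*y dy. When y = 0, u = 1; when y = 1, u = 2.
The integral becomes ∫ cos(u) du from 1 to 2, with antiderivative sin(u).
Back in y: F(y) = sin(y**2 + 1).
Then F(1) - F(0) = (sin(2)) - (sin(1)) = -sin(1) + sin(2).

-sin(1) + sin(2)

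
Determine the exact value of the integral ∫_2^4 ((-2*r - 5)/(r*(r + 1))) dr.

-5*log(2) - 3*log(3) + 3*log(5)

Factor the denominator: r**2 + r = (r + 1)r.
Partial fractions: (-2*r - 5)/(r*(r + 1)) = 3/(r + 1) - 5/r.
An antiderivative is F(r) = -5*log(r) + 3*log(r + 1).
Then F(4) - F(2) = (-10*log(2) + 3*log(5)) - (log(27/32)) = -5*log(2) - 3*log(3) + 3*log(5).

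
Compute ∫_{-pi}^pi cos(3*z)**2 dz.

Use the identity cos^2(3*z) = (1 + cos(6*z))/2.
An antiderivative is F(z) = z/2 + sin(6*z)/12.
Then F(pi) - F(-pi) = (pi/2) - (-pi/2) = pi.

pi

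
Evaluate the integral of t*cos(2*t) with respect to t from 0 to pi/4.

Integrate by parts once (u = t, dv = cos(2*t) dt).
An antiderivative is F(t) = t*sin(2*t)/2 + cos(2*t)/4.
Then F(pi/4) - F(0) = (pi/8) - (1/4) = -1/4 + pi/8.

-1/4 + pi/8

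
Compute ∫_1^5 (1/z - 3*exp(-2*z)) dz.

An antiderivative is F(z) = log(z) + 3*exp(-2*z)/2.
Then F(5) - F(1) = (3*exp(-10)/2 + log(5)) - (3*exp(-2)/2) = -3*exp(-2)/2 + 3*exp(-10)/2 + log(5).

-3*exp(-2)/2 + 3*exp(-10)/2 + log(5)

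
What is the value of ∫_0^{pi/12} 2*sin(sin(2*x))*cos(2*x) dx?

Let u = sin(2*x), so du = 2*cos(2*x) dx. When x = 0, u = 0; when x = pi/12, u = 1/2.
The integral becomes ∫ sin(u) du from 0 to 1/2, with antiderivative -cos(u).
Back in x: F(x) = -cos(sin(2*x)).
Then F(pi/12) - F(0) = (-cos(1/2)) - (-1) = 1 - cos(1/2).

1 - cos(1/2)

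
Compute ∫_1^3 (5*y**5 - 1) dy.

1814/3

By the power rule, an antiderivative is F(y) = 5*y**6/6 - y.
Then F(3) - F(1) = (1209/2) - (-1/6) = 1814/3.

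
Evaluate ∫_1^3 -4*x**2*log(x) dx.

Integrate by parts once (u = ln x, dv = -4*x**2 dx).
An antiderivative is F(x) = -4*x**3*(3*log(x) - 1)/9.
Then F(3) - F(1) = (12 - 36*log(3)) - (4/9) = 104/9 - 36*log(3).

104/9 - 36*log(3)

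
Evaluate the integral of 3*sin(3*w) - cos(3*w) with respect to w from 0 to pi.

An antiderivative is F(w) = -sin(3*w)/3 - cos(3*w).
Then F(pi) - F(0) = (1) - (-1) = 2.

2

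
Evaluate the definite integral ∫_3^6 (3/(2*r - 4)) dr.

log(8)

An antiderivative is F(r) = 3*log(2*r - 4)/2.
Then F(6) - F(3) = (9*log(2)/2) - (3*log(2)/2) = log(8).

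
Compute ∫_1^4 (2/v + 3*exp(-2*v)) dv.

-3*exp(-8)/2 + 3*exp(-2)/2 + 4*log(2)

An antiderivative is F(v) = 2*log(v) - 3*exp(-2*v)/2.
Then F(4) - F(1) = (-3*exp(-8)/2 + 4*log(2)) - (-3*exp(-2)/2) = -3*exp(-8)/2 + 3*exp(-2)/2 + 4*log(2).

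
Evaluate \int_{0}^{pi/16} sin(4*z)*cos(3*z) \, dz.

-cos(pi/16)/2 - sin(pi/16)/14 + 4/7

Use the identity sin(4*z)cos(3*z) = [sin(7*z) + sin(z)]/2.
An antiderivative is F(z) = -cos(z)/2 - cos(7*z)/14.
Then F(pi/16) - F(0) = (-cos(pi/16)/2 - sin(pi/16)/14) - (-4/7) = -cos(pi/16)/2 - sin(pi/16)/14 + 4/7.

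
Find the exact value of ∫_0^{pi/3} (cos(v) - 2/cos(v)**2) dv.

-3*sqrt(3)/2

An antiderivative is F(v) = sin(v) - 2*tan(v).
Then F(pi/3) - F(0) = (-3*sqrt(3)/2) - (0) = -3*sqrt(3)/2.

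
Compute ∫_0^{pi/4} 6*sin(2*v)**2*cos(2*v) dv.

Let u = sin(2*v), so du = 2*cos(2*v) dv. When v = 0, u = 0; when v = pi/4, u = 1.
The integral becomes 3·∫ u**2 du from 0 to 1, with antiderivative u**3.
Back in v: F(v) = sin(2*v)**3.
Then F(pi/4) - F(0) = (1) - (0) = 1.

1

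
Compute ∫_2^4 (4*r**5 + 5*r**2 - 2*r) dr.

By the power rule, an antiderivative is F(r) = 2*r**6/3 + 5*r**3/3 - r**2.
Then F(4) - F(2) = (8464/3) - (52) = 8308/3.

8308/3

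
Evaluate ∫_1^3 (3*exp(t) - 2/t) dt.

-3*exp(1) - log(9) + 3*exp(3)

An antiderivative is F(t) = 3*exp(t) - 2*log(t).
Then F(3) - F(1) = (-log(9) + 3*exp(3)) - (3*exp(1)) = -3*exp(1) - log(9) + 3*exp(3).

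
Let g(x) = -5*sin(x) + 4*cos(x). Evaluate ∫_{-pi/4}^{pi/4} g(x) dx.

4*sqrt(2)

An antiderivative is F(x) = 4*sin(x) + 5*cos(x).
Then F(pi/4) - F(-pi/4) = (9*sqrt(2)/2) - (sqrt(2)/2) = 4*sqrt(2).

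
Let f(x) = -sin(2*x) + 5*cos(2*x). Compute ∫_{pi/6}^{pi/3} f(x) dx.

-1/2

An antiderivative is F(x) = 5*sin(2*x)/2 + cos(2*x)/2.
Then F(pi/3) - F(pi/6) = (-1/4 + 5*sqrt(3)/4) - (1/4 + 5*sqrt(3)/4) = -1/2.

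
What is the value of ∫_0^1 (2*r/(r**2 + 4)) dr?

log(5/4)

Let u = r**2 + 4, so du = 2*r dr. When r = 0, u = 4; when r = 1, u = 5.
The integral becomes ∫ 1/u du from 4 to 5, with antiderivative log(u).
Back in r: F(r) = log(r**2 + 4).
Then F(1) - F(0) = (log(5)) - (log(4)) = log(5/4).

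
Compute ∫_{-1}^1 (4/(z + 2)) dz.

log(81)

An antiderivative is F(z) = 4*log(z + 2).
Then F(1) - F(-1) = (log(81)) - (0) = log(81).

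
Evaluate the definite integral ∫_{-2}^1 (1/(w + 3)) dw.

log(4)

An antiderivative is F(w) = log(w + 3).
Then F(1) - F(-2) = (log(4)) - (0) = log(4).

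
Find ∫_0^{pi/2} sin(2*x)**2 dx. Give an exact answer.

pi/4

Use the identity sin^2(2*x) = (1 - cos(4*x))/2.
An antiderivative is F(x) = x/2 - sin(4*x)/8.
Then F(pi/2) - F(0) = (pi/4) - (0) = pi/4.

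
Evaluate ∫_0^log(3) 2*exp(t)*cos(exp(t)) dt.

-2*sin(1) + 2*sin(3)

Let u = exp(t), so du = exp(t) dt. When t = 0, u = 1; when t = log(3), u = 3.
The integral becomes 2·∫ cos(u) du from 1 to 3, with antiderivative 2*sin(u).
Back in t: F(t) = 2*sin(exp(t)).
Then F(log(3)) - F(0) = (2*sin(3)) - (2*sin(1)) = -2*sin(1) + 2*sin(3).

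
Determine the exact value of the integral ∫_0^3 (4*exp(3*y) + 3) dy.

23/3 + 4*exp(9)/3

An antiderivative is F(y) = 4*exp(3*y)/3 + 3*y.
Then F(3) - F(0) = (9 + 4*exp(9)/3) - (4/3) = 23/3 + 4*exp(9)/3.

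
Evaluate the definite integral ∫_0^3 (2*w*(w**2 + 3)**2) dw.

567

Let u = w**2 + 3, so du = 2*w dw. When w = 0, u = 3; when w = 3, u = 12.
The integral becomes ∫ u**2 du from 3 to 12, with antiderivative u**3/3.
Back in w: F(w) = (w**2 + 3)**3/3.
Then F(3) - F(0) = (576) - (9) = 567.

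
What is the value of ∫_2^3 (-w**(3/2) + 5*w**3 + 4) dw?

-18*sqrt(3)/5 + 8*sqrt(2)/5 + 341/4

By the power rule, an antiderivative is F(w) = -2*w**(5/2)/5 + 5*w**4/4 + 4*w.
Then F(3) - F(2) = (453/4 - 18*sqrt(3)/5) - (28 - 8*sqrt(2)/5) = -18*sqrt(3)/5 + 8*sqrt(2)/5 + 341/4.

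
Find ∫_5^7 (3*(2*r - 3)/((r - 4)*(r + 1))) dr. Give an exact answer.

log(64)

Factor the denominator: r**2 - 3*r - 4 = (r + 1)(r - 4).
Partial fractions: 3*(2*r - 3)/((r - 4)*(r + 1)) = 3/(r + 1) + 3/(r - 4).
An antiderivative is F(r) = 3*log(r - 4) + 3*log(r + 1).
Then F(7) - F(5) = (3*log(3) + 9*log(2)) - (3*log(2) + 3*log(3)) = log(64).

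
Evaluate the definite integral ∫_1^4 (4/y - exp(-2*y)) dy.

An antiderivative is F(y) = 4*log(y) + exp(-2*y)/2.
Then F(4) - F(1) = (exp(-8)/2 + 8*log(2)) - (exp(-2)/2) = (-exp(6) + 1 + 16*exp(8)*log(2))*exp(-8)/2.

(-exp(6) + 1 + 16*exp(8)*log(2))*exp(-8)/2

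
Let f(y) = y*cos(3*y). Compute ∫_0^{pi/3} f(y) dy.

Integrate by parts once (u = y, dv = cos(3*y) dy).
An antiderivative is F(y) = y*sin(3*y)/3 + cos(3*y)/9.
Then F(pi/3) - F(0) = (-1/9) - (1/9) = -2/9.

-2/9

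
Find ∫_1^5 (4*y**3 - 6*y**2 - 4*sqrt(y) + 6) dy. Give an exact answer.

By the power rule, an antiderivative is F(y) = y**4 - 8*y**(3/2)/3 - 2*y**3 + 6*y.
Then F(5) - F(1) = (405 - 40*sqrt(5)/3) - (7/3) = 1208/3 - 40*sqrt(5)/3.

1208/3 - 40*sqrt(5)/3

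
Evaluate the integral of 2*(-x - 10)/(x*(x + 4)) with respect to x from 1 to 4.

-3*log(5) - log(2)

Factor the denominator: x**2 + 4*x = (x + 4)x.
Partial fractions: 2*(-x - 10)/(x*(x + 4)) = 3/(x + 4) - 5/x.
An antiderivative is F(x) = -5*log(x) + 3*log(x + 4).
Then F(4) - F(1) = (-log(2)) - (3*log(5)) = -3*log(5) - log(2).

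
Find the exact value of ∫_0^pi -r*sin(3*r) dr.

-pi/3

Integrate by parts once (u = r, dv = -sin(3*r) dr).
An antiderivative is F(r) = r*cos(3*r)/3 - sin(3*r)/9.
Then F(pi) - F(0) = (-pi/3) - (0) = -pi/3.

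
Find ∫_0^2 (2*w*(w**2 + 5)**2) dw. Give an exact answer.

Let u = w**2 + 5, so du = 2*w dw. When w = 0, u = 5; when w = 2, u = 9.
The integral becomes ∫ u**2 du from 5 to 9, with antiderivative u**3/3.
Back in w: F(w) = (w**2 + 5)**3/3.
Then F(2) - F(0) = (243) - (125/3) = 604/3.

604/3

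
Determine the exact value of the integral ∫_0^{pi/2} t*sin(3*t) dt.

Integrate by parts once (u = t, dv = sin(3*t) dt).
An antiderivative is F(t) = -t*cos(3*t)/3 + sin(3*t)/9.
Then F(pi/2) - F(0) = (-1/9) - (0) = -1/9.

-1/9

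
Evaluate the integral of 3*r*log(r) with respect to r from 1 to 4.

-45/4 + 48*log(2)

Integrate by parts once (u = ln r, dv = 3*r dr).
An antiderivative is F(r) = 3*r**2*(2*log(r) - 1)/4.
Then F(4) - F(1) = (-12 + 48*log(2)) - (-3/4) = -45/4 + 48*log(2).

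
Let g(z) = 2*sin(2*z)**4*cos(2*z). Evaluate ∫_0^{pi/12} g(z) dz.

1/160

Let u = sin(2*z), so du = 2*cos(2*z) dz. When z = 0, u = 0; when z = pi/12, u = 1/2.
The integral becomes ∫ u**4 du from 0 to 1/2, with antiderivative u**5/5.
Back in z: F(z) = sin(2*z)**5/5.
Then F(pi/12) - F(0) = (1/160) - (0) = 1/160.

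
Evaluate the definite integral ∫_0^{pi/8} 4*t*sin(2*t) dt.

Integrate by parts once (u = t, dv = 4*sin(2*t) dt).
An antiderivative is F(t) = -2*t*cos(2*t) + sin(2*t).
Then F(pi/8) - F(0) = (sqrt(2)*(4 - pi)/8) - (0) = sqrt(2)*(4 - pi)/8.

sqrt(2)*(4 - pi)/8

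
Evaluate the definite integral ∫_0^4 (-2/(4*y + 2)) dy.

-log(3)

An antiderivative is F(y) = -log(4*y + 2)/2.
Then F(4) - F(0) = (-log(18)/2) - (-log(2)/2) = -log(3).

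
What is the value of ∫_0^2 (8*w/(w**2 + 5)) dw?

-4*log(5) + 8*log(3)

Let u = w**2 + 5, so du = 2*w dw. When w = 0, u = 5; when w = 2, u = 9.
The integral becomes 4·∫ 1/u du from 5 to 9, with antiderivative 4*log(u).
Back in w: F(w) = 4*log(w**2 + 5).
Then F(2) - F(0) = (8*log(3)) - (4*log(5)) = -4*log(5) + 8*log(3).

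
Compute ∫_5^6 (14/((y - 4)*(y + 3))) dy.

-4*log(3) + 8*log(2)

Factor the denominator: y**2 - y - 12 = (y + 3)(y - 4).
Partial fractions: 14/((y - 4)*(y + 3)) = -2/(y + 3) + 2/(y - 4).
An antiderivative is F(y) = 2*log(y - 4) - 2*log(y + 3).
Then F(6) - F(5) = (log(4/81)) - (-log(64)) = -4*log(3) + 8*log(2).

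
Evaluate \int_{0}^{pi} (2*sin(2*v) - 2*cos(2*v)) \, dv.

An antiderivative is F(v) = -sin(2*v) - cos(2*v).
Then F(pi) - F(0) = (-1) - (-1) = 0.

0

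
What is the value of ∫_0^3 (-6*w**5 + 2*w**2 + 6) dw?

By the power rule, an antiderivative is F(w) = -w**6 + 2*w**3/3 + 6*w.
Then F(3) - F(0) = (-693) - (0) = -693.

-693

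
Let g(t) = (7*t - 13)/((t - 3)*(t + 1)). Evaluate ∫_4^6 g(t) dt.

Factor the denominator: t**2 - 2*t - 3 = (t + 1)(t - 3).
Partial fractions: (7*t - 13)/((t - 3)*(t + 1)) = 5/(t + 1) + 2/(t - 3).
An antiderivative is F(t) = 2*log(t - 3) + 5*log(t + 1).
Then F(6) - F(4) = (2*log(3) + 5*log(7)) - (5*log(5)) = -5*log(5) + 2*log(3) + 5*log(7).

-5*log(5) + 2*log(3) + 5*log(7)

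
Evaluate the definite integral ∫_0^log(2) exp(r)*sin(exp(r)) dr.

Let u = exp(r), so du = exp(r) dr. When r = 0, u = 1; when r = log(2), u = 2.
The integral becomes ∫ sin(u) du from 1 to 2, with antiderivative -cos(u).
Back in r: F(r) = -cos(exp(r)).
Then F(log(2)) - F(0) = (-cos(2)) - (-cos(1)) = -cos(2) + cos(1).

-cos(2) + cos(1)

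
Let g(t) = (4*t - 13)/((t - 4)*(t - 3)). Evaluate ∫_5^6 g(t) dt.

log(12)

Factor the denominator: t**2 - 7*t + 12 = (t - 3)(t - 4).
Partial fractions: (4*t - 13)/((t - 4)*(t - 3)) = 1/(t - 3) + 3/(t - 4).
An antiderivative is F(t) = 3*log(t - 4) + log(t - 3).
Then F(6) - F(5) = (log(24)) - (log(2)) = log(12).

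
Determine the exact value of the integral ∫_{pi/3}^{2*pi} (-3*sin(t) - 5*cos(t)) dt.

3/2 + 5*sqrt(3)/2

An antiderivative is F(t) = -5*sin(t) + 3*cos(t).
Then F(2*pi) - F(pi/3) = (3) - (3/2 - 5*sqrt(3)/2) = 3/2 + 5*sqrt(3)/2.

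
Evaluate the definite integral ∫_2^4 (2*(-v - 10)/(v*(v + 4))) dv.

log(2/27)

Factor the denominator: v**2 + 4*v = (v + 4)v.
Partial fractions: 2*(-v - 10)/(v*(v + 4)) = 3/(v + 4) - 5/v.
An antiderivative is F(v) = -5*log(v) + 3*log(v + 4).
Then F(4) - F(2) = (-log(2)) - (log(27/4)) = log(2/27).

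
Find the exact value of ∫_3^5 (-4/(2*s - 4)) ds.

An antiderivative is F(s) = -2*log(2*s - 4).
Then F(5) - F(3) = (-log(36)) - (-log(4)) = -log(9).

-log(9)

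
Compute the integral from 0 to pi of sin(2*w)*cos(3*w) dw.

Use the identity sin(2*w)cos(3*w) = [sin(5*w) + sin(-w)]/2.
An antiderivative is F(w) = cos(w)/2 - cos(5*w)/10.
Then F(pi) - F(0) = (-2/5) - (2/5) = -4/5.

-4/5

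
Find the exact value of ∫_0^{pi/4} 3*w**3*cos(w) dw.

-9*sqrt(2) - 9*sqrt(2)*pi/4 + 3*sqrt(2)*pi**3/128 + 9*sqrt(2)*pi**2/32 + 18

Integrate by parts 3 times (u = w^3, dv = 3*cos(w) dw).
An antiderivative is F(w) = 3*w**3*sin(w) + 9*w**2*cos(w) - 18*w*sin(w) - 18*cos(w).
Then F(pi/4) - F(0) = (3*sqrt(2)*(-384 - 96*pi + pi**3 + 12*pi**2)/128) - (-18) = -9*sqrt(2) - 9*sqrt(2)*pi/4 + 3*sqrt(2)*pi**3/128 + 9*sqrt(2)*pi**2/32 + 18.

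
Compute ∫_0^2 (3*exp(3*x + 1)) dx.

Let u = 3*x + 1, so du = 3 dx. When x = 0, u = 1; when x = 2, u = 7.
The integral becomes ∫ exp(u) du from 1 to 7, with antiderivative exp(u).
Back in x: F(x) = exp(3*x + 1).
Then F(2) - F(0) = (exp(7)) - (exp(1)) = -exp(1) + exp(7).

-exp(1) + exp(7)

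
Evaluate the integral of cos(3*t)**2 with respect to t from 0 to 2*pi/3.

pi/3

Use the identity cos^2(3*t) = (1 + cos(6*t))/2.
An antiderivative is F(t) = t/2 + sin(6*t)/12.
Then F(2*pi/3) - F(0) = (pi/3) - (0) = pi/3.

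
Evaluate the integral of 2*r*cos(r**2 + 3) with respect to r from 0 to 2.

Let u = r**2 + 3, so du = 2*r dr. When r = 0, u = 3; when r = 2, u = 7.
The integral becomes ∫ cos(u) du from 3 to 7, with antiderivative sin(u).
Back in r: F(r) = sin(r**2 + 3).
Then F(2) - F(0) = (sin(7)) - (sin(3)) = -sin(3) + sin(7).

-sin(3) + sin(7)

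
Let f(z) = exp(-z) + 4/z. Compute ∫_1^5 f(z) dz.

An antiderivative is F(z) = 4*log(z) - exp(-z).
Then F(5) - F(1) = (-exp(-5) + 4*log(5)) - (-exp(-1)) = -exp(-5) + exp(-1) + 4*log(5).

-exp(-5) + exp(-1) + 4*log(5)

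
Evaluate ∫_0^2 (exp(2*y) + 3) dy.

An antiderivative is F(y) = exp(2*y)/2 + 3*y.
Then F(2) - F(0) = (6 + exp(4)/2) - (1/2) = 11/2 + exp(4)/2.

11/2 + exp(4)/2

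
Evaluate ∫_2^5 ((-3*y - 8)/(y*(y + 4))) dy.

Factor the denominator: y**2 + 4*y = (y + 4)y.
Partial fractions: (-3*y - 8)/(y*(y + 4)) = -1/(y + 4) - 2/y.
An antiderivative is F(y) = -2*log(y) - log(y + 4).
Then F(5) - F(2) = (-2*log(5) - 2*log(3)) - (-log(24)) = log(8/75).

log(8/75)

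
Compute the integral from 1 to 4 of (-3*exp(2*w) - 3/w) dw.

An antiderivative is F(w) = -3*exp(2*w)/2 - 3*log(w).
Then F(4) - F(1) = (-3*exp(8)/2 - log(64)) - (-3*exp(2)/2) = -3*exp(8)/2 - log(64) + 3*exp(2)/2.

-3*exp(8)/2 - log(64) + 3*exp(2)/2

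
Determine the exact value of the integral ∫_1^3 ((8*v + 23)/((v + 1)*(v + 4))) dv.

-3*log(5) + 5*log(2) + 3*log(7)

Factor the denominator: v**2 + 5*v + 4 = (v + 4)(v + 1).
Partial fractions: (8*v + 23)/((v + 1)*(v + 4)) = 3/(v + 4) + 5/(v + 1).
An antiderivative is F(v) = 5*log(v + 1) + 3*log(v + 4).
Then F(3) - F(1) = (3*log(7) + 10*log(2)) - (5*log(2) + 3*log(5)) = -3*log(5) + 5*log(2) + 3*log(7).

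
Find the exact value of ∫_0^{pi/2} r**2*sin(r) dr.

Integrate by parts twice (u = r^2, dv = sin(r) dr).
An antiderivative is F(r) = -r**2*cos(r) + 2*r*sin(r) + 2*cos(r).
Then F(pi/2) - F(0) = (pi) - (2) = -2 + pi.

-2 + pi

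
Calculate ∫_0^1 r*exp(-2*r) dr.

Integrate by parts once (u = r, dv = exp(-2*r) dr).
An antiderivative is F(r) = (-2*r - 1)*exp(-2*r)/4.
Then F(1) - F(0) = (-3*exp(-2)/4) - (-1/4) = (-3 + exp(2))*exp(-2)/4.

(-3 + exp(2))*exp(-2)/4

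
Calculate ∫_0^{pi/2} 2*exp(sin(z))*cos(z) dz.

Let u = sin(z), so du = cos(z) dz. When z = 0, u = 0; when z = pi/2, u = 1.
The integral becomes 2·∫ exp(u) du from 0 to 1, with antiderivative 2*exp(u).
Back in z: F(z) = 2*exp(sin(z)).
Then F(pi/2) - F(0) = (2*E) - (2) = -2 + 2*E.

-2 + 2*E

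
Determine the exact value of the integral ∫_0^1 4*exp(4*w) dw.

Let u = 4*w, so du = 4 dw. When w = 0, u = 0; when w = 1, u = 4.
The integral becomes ∫ exp(u) du from 0 to 4, with antiderivative exp(u).
Back in w: F(w) = exp(4*w).
Then F(1) - F(0) = (exp(4)) - (1) = -1 + exp(4).

-1 + exp(4)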